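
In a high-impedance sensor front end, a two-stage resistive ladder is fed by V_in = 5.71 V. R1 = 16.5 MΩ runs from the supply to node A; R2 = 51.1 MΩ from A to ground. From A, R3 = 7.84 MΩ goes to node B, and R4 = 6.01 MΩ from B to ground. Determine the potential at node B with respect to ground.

Node A sees R2 in parallel with the series input of stage 2, R3 + R4 = 13.85 MΩ.
Effective lower resistance at A: R2 ‖ 13.85 = 10.90 MΩ.
V_A = 5.71 × 10.90/(16.5 + 10.90) = 2.271 V.
Then the unloaded second divider: V_B = V_A × R4/(R3+R4) = 2.271 × 0.4339 = 0.9855 V.

V_B ≈ 0.985 V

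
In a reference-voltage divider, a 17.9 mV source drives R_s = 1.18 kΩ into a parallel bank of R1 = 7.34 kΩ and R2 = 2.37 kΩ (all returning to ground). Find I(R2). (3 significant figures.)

Combine the parallel branches: R_p = (1/7.34 + 1/2.37)⁻¹ = 1.792 kΩ.
V_A by voltage divider: V_A = 17.9 × 1.792/(1.18 + 1.792) = 10.79 mV.
Branch current I = V_A/R2 = 10.79/2.37 = 4.554 µA.
(Equivalently: I_total = 6.024 µA, then current-divider fraction G_k/ΣG = 0.7559.)

I ≈ 4.55 µA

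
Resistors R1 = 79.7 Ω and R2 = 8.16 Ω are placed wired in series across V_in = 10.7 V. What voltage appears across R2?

V ≈ 0.994 V

Total series resistance ΣR = 79.7 + 8.16 = 87.86 Ω.
By the voltage-divider rule, V = 10.7 × 8.160/87.86 = 0.9938 V.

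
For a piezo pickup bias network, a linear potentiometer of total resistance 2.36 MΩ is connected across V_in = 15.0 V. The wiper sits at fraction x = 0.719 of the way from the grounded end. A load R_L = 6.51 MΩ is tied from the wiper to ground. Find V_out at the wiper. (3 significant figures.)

Lower segment x·R_p = 1.697 MΩ; upper segment (1−x)·R_p = 0.6632 MΩ.
(x·R_p) ‖ R_L = 1.346 MΩ.
Loaded-divider output: V_out = 15.0 × 0.6699 = 10.05 V.

V_out ≈ 10.0 V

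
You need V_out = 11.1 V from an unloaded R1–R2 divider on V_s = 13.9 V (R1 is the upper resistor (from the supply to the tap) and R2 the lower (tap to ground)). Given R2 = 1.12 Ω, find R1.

Required fraction k = V_out/V_s = 0.7986.
So R1 = R2 · (V_s/V_out − 1) = 1.12 × (13.9/11.1 − 1) = 1.12 × 0.2523 = 0.2825 Ω.

R1 ≈ 0.283 Ω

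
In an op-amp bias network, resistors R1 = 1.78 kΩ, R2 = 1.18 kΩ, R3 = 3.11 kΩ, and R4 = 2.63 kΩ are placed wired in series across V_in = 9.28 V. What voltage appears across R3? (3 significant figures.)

V ≈ 3.32 V

Total series resistance ΣR = 1.78 + 1.18 + 3.11 + 2.63 = 8.700 kΩ.
Voltage divider: V = V_in · (3.110 / 8.700) = 9.28 × 0.3575 = 3.317 V.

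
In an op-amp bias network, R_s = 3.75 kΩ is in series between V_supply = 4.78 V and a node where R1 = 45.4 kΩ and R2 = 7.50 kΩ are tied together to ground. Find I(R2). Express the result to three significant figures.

I ≈ 0.403 mA

Parallel bank: R_p = 1/(1/45.4 + 1/7.50) = 6.437 kΩ.
V_A = 4.78 × 6.437/10.19 = 3.020 V.
I(R2) = V_A / R2 = 3.020/7.50 = 0.4027 mA.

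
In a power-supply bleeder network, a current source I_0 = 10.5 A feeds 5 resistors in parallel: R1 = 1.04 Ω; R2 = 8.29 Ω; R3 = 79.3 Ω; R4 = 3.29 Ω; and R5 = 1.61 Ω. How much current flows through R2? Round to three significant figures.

I ≈ 0.627 A

ΣG = 1/1.04 + 1/8.29 + 1/79.3 + 1/3.29 + 1/1.61 = 2.020.
By the current-divider rule, I = I_0 · G_k/ΣG = 10.5 × 0.05972 = 0.6271 A.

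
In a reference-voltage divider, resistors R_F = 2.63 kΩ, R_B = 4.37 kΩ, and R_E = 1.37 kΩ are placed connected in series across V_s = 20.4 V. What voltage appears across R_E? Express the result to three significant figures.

V ≈ 3.34 V

Total series resistance ΣR = 2.63 + 4.37 + 1.37 = 8.370 kΩ.
Voltage divider: V = V_s · (1.370 / 8.370) = 20.4 × 0.1637 = 3.339 V.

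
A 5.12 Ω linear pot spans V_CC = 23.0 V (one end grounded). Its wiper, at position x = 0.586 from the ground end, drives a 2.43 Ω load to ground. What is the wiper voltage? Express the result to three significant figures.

V_out ≈ 8.92 V

Lower segment x·R_p = 3.000 Ω; upper segment (1−x)·R_p = 2.120 Ω.
R_L loads the lower segment: effective lower R = 1.343 Ω.
Loaded-divider output: V_out = 23.0 × 0.3878 = 8.919 V.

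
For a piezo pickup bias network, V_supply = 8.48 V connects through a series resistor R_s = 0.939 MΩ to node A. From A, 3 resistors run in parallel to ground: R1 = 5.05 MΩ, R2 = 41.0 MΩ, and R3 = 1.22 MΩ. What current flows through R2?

Combine the parallel branches: R_p = (1/5.05 + 1/41.0 + 1/1.22)⁻¹ = 0.9596 MΩ.
V_A = 8.48 × 0.9596/1.899 = 4.286 V.
Branch current I = V_A/R2 = 4.286/41.0 = 0.1045 µA.

I ≈ 0.105 µA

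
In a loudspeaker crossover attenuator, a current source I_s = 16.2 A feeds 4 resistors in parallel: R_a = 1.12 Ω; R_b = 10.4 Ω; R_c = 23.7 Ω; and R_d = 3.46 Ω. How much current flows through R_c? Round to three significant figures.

Total conductance ΣG = 1/1.12 + 1/10.4 + 1/23.7 + 1/3.46 = 1.320 (units of 1/Ω).
By the current-divider rule, I = I_s · G_k/ΣG = 16.2 × 0.03196 = 0.5177 A.

I ≈ 0.518 A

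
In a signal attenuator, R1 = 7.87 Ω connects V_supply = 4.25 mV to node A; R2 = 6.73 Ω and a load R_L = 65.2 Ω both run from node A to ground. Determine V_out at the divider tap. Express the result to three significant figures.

The load sits in parallel with R2, giving an effective lower resistance R2' = R2·R_L/(R2+R_L) = 6.100 Ω.
Voltage divider with the loaded lower leg: V_out = 4.25 × 6.100/(7.87 + 6.100) = 4.25 × 0.4367 = 1.856 mV.

V_out ≈ 1.86 mV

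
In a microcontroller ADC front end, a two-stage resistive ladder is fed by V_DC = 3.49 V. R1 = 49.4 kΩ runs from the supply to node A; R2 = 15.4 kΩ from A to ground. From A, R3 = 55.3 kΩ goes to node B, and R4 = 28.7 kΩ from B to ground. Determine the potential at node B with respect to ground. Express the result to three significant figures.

Node A sees R2 in parallel with the series input of stage 2, R3 + R4 = 84.00 kΩ.
Effective lower resistance at A: R2 ‖ 84.00 = 13.01 kΩ.
V_A = 3.49 × 13.01/(49.4 + 13.01) = 0.7277 V.
Stage 2 is unloaded, so V_B = V_A · R4/(R3+R4) = 0.7277 × 28.7/84.00 = 0.2486 V.

V_B ≈ 0.249 V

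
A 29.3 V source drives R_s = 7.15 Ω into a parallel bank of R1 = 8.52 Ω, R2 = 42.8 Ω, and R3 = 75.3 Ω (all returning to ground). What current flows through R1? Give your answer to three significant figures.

Combine the parallel branches: R_p = (1/8.52 + 1/42.8 + 1/75.3)⁻¹ = 6.493 Ω.
V_A = 29.3 × 6.493/13.64 = 13.94 V.
I(R1) = V_A / R1 = 13.94/8.52 = 1.637 A.

I ≈ 1.64 A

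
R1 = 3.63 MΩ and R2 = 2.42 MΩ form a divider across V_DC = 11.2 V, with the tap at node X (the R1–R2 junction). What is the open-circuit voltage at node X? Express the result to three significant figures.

Open-circuit (no load on X): V_th = V_DC · R2/(R1 + R2) = 11.2 × 2.42/(3.630 + 2.42) = 4.480 V.

V_th ≈ 4.48 V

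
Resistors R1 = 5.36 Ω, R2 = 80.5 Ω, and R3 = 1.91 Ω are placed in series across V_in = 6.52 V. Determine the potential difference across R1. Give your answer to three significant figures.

Series total: ΣR = 5.36 + 80.5 + 1.91 = 87.77 Ω.
V = V_in · R/ΣR = 6.52 × 0.06107 = 0.3982 V.

V ≈ 0.398 V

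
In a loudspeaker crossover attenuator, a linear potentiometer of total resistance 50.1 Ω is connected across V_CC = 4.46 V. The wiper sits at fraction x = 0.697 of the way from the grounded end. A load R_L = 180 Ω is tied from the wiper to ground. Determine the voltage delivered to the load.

V_out ≈ 2.94 V

The pot divides into 15.18 Ω above the wiper and 34.92 Ω below.
Lower segment in parallel with the load: 34.92 ‖ 180 = 29.25 Ω.
Loaded-divider output: V_out = 4.46 × 0.6583 = 2.936 V.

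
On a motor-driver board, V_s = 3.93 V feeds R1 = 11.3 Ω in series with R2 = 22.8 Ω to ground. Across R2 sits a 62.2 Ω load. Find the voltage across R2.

V_out ≈ 2.34 V

The load sits in parallel with R2, giving an effective lower resistance R2' = R2·R_L/(R2+R_L) = 16.68 Ω.
Voltage divider with the loaded lower leg: V_out = 3.93 × 16.68/(11.3 + 16.68) = 3.93 × 0.5962 = 2.343 V.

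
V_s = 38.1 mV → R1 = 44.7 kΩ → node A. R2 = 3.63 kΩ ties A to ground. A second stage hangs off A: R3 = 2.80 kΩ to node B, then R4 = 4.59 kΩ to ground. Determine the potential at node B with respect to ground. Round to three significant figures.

V_B ≈ 1.22 mV

Node A sees R2 in parallel with the series input of stage 2, R3 + R4 = 7.390 kΩ.
Effective lower resistance at A: R2 ‖ 7.390 = 2.434 kΩ.
So V_A = 38.1 × 0.05165 = 1.968 mV.
Then the unloaded second divider: V_B = V_A × R4/(R3+R4) = 1.968 × 0.6211 = 1.222 mV.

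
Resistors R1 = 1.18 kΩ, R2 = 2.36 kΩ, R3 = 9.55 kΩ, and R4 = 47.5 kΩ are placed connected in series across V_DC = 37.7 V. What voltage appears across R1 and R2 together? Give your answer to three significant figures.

V ≈ 2.20 V

Series total: ΣR = 1.18 + 2.36 + 9.55 + 47.5 = 60.59 kΩ.
R_{R1..R2} = 1.18 + 2.36 = 3.540 kΩ.
By the voltage-divider rule, V = 37.7 × 3.540/60.59 = 2.203 V.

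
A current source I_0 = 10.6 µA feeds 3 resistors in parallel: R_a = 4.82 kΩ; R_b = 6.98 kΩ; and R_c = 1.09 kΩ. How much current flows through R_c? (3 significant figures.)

I ≈ 7.67 µA

Total conductance ΣG = 1/4.82 + 1/6.98 + 1/1.09 = 1.268 (units of 1/kΩ).
Current divider: I(R_c) = I_0 · G_k/ΣG = 10.6 × (0.9174/1.268) = 10.6 × 0.7234 = 7.668 µA.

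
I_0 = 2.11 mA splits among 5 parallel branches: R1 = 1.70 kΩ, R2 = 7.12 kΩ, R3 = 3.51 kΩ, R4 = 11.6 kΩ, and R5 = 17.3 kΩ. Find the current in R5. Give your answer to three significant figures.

ΣG = 1/1.70 + 1/7.12 + 1/3.51 + 1/11.6 + 1/17.3 = 1.158.
R5 takes the fraction G_k/ΣG = 0.05780/1.158 = 0.04993, so I = 2.11 × 0.04993 = 0.1054 mA.

I ≈ 0.105 mA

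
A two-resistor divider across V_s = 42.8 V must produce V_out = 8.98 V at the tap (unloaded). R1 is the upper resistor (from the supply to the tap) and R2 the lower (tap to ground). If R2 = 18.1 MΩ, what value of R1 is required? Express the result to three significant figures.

V_out/V_s = R2/(R1+R2) = 0.2098.
Rearranging, R1 = R2·(1−k)/k = 18.1 × 3.766 = 68.17 MΩ.

R1 ≈ 68.2 MΩ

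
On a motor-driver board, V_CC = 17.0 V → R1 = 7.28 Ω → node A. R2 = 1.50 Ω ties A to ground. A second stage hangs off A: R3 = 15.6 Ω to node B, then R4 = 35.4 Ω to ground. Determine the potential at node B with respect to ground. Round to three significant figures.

The second stage (R3 + R4 = 51.00 Ω) loads node A in parallel with R2.
Effective lower resistance at A: R2 ‖ 51.00 = 1.457 Ω.
So V_A = 17.0 × 0.1668 = 2.835 V.
Stage 2 is unloaded, so V_B = V_A · R4/(R3+R4) = 2.835 × 35.4/51.00 = 1.968 V.

V_B ≈ 1.97 V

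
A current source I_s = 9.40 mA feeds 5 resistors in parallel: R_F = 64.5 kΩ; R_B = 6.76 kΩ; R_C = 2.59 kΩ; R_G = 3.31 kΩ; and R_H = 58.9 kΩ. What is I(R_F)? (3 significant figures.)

I ≈ 0.168 mA

Conductances: ΣG = 1/64.5 + 1/6.76 + 1/2.59 + 1/3.31 + 1/58.9 = 0.8686 (1/kΩ).
By the current-divider rule, I = I_s · G_k/ΣG = 9.40 × 0.01785 = 0.1678 mA.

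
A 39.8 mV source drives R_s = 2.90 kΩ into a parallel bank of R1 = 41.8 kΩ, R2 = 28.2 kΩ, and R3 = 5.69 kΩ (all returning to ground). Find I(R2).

I ≈ 0.839 µA

Equivalent of the parallel group: R_p = 4.253 kΩ.
Node voltage V_A = V_CC · R_p/(R_s + R_p) = 39.8 × 0.5946 = 23.66 mV.
Branch current I = V_A/R2 = 23.66/28.2 = 0.8391 µA.
(Equivalently: I_total = 5.564 µA, then current-divider fraction G_k/ΣG = 0.1508.)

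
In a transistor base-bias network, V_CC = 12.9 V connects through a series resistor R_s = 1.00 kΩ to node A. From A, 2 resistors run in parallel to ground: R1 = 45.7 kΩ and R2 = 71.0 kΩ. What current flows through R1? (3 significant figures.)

I ≈ 0.272 mA

Combine the parallel branches: R_p = (1/45.7 + 1/71.0)⁻¹ = 27.80 kΩ.
V_A by voltage divider: V_A = 12.9 × 27.80/(1.00 + 27.80) = 12.45 V.
I(R1) = V_A / R1 = 12.45/45.7 = 0.2725 mA.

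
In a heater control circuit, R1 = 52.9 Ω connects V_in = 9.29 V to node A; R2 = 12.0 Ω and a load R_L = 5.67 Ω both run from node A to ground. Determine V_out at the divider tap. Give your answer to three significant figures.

First combine the lower leg with the load: R2 ‖ R_L = 3.851 Ω.
Then V_out = V_in · R2'/(R1 + R2') = 9.29 × 3.851/56.75 = 0.6303 V.
(Unloaded it would be 1.72 V; the load pulls it down.)

V_out ≈ 0.630 V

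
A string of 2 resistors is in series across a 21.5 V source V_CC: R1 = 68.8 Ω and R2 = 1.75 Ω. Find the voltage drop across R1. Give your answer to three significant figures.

Series total: ΣR = 68.8 + 1.75 = 70.55 Ω.
V = V_CC · R/ΣR = 21.5 × 0.9752 = 20.97 V.

V ≈ 21.0 V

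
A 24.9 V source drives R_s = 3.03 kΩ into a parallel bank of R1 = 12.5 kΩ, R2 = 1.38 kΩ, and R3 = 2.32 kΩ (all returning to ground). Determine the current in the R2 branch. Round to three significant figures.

I ≈ 3.80 mA

Equivalent of the parallel group: R_p = 0.8093 kΩ.
V_A = 24.9 × 0.8093/3.839 = 5.249 V.
Branch current I = V_A/R2 = 5.249/1.38 = 3.803 mA.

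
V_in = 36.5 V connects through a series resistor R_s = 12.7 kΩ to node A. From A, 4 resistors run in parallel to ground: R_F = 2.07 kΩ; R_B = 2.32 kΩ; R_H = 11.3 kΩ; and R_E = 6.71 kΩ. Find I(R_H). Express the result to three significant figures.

Equivalent of the parallel group: R_p = 0.8683 kΩ.
Node voltage V_A = V_in · R_p/(R_s + R_p) = 36.5 × 0.06400 = 2.336 V.
Branch current I = V_A/R_H = 2.336/11.3 = 0.2067 mA.

I ≈ 0.207 mA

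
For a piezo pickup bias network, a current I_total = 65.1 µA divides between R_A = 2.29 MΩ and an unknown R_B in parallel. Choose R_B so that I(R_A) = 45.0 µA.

R_B ≈ 5.13 MΩ

The fraction through R_A equals R_B/(R_A+R_B).
With f = 0.6912, R_B = R_A · f/(1−f) = 2.29 × 2.239 = 5.127 MΩ.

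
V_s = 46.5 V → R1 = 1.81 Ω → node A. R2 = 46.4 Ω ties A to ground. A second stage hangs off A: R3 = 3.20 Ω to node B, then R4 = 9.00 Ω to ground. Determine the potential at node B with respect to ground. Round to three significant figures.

Looking into the second stage from A: R3 + R4 = 12.20 Ω appears in parallel with R2.
Effective lower resistance at A: R2 ‖ 12.20 = 9.660 Ω.
First divider: V_A = V_s · 9.660/(1.81 + 9.660) = 39.16 V.
Then the unloaded second divider: V_B = V_A × R4/(R3+R4) = 39.16 × 0.7377 = 28.89 V.

V_B ≈ 28.9 V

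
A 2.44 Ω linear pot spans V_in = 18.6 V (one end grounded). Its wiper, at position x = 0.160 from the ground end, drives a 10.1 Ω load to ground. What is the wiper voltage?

The pot divides into 2.050 Ω above the wiper and 0.3904 Ω below.
R_L loads the lower segment: effective lower R = 0.3759 Ω.
Loaded-divider output: V_out = 18.6 × 0.1550 = 2.882 V.

V_out ≈ 2.88 V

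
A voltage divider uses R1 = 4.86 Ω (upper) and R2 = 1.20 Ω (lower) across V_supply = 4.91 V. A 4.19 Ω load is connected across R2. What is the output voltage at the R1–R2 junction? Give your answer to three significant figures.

First combine the lower leg with the load: R2 ‖ R_L = 0.9328 Ω.
Voltage divider with the loaded lower leg: V_out = 4.91 × 0.9328/(4.86 + 0.9328) = 4.91 × 0.1610 = 0.7907 V.
(Unloaded it would be 0.972 V; the load pulls it down.)

V_out ≈ 0.791 V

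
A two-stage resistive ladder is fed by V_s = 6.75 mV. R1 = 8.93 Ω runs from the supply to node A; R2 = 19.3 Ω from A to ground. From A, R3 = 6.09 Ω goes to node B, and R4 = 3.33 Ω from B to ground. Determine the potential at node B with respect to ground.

V_B ≈ 0.990 mV

The second stage (R3 + R4 = 9.420 Ω) loads node A in parallel with R2.
R2 ‖ (R3+R4) = 6.330 Ω.
So V_A = 6.75 × 0.4148 = 2.800 mV.
Then the unloaded second divider: V_B = V_A × R4/(R3+R4) = 2.800 × 0.3535 = 0.9898 mV.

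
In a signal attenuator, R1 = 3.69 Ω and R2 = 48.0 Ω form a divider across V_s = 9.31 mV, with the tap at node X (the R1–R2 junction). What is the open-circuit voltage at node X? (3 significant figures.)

V_th ≈ 8.65 mV

Open-circuit (no load on X): V_th = V_s · R2/(R1 + R2) = 9.31 × 48.0/(3.690 + 48.0) = 8.645 mV.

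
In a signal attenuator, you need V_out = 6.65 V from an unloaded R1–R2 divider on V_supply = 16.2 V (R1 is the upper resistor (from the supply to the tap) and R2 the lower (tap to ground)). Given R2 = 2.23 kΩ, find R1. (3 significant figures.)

Required fraction k = V_out/V_supply = 0.4105.
So R1 = R2 · (V_supply/V_out − 1) = 2.23 × (16.2/6.65 − 1) = 2.23 × 1.436 = 3.202 kΩ.

R1 ≈ 3.20 kΩ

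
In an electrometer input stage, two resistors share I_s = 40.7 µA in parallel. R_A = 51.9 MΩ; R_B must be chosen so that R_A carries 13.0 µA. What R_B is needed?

R_B ≈ 24.4 MΩ

The fraction through R_A equals R_B/(R_A+R_B).
13.0/40.7 = R_B/(R_A + R_B) → R_B = R_A · (0.3194)/(1 − 0.3194) = 51.9 × 0.4693 = 24.36 MΩ.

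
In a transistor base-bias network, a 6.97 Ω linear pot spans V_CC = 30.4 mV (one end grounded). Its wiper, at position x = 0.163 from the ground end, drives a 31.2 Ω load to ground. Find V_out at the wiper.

V_out ≈ 4.81 mV

Lower segment x·R_p = 1.136 Ω; upper segment (1−x)·R_p = 5.834 Ω.
Lower segment in parallel with the load: 1.136 ‖ 31.2 = 1.096 Ω.
Loaded-divider output: V_out = 30.4 × 0.1582 = 4.809 mV.
(Unloaded: V_out = x·V_CC = 4.96 mV.)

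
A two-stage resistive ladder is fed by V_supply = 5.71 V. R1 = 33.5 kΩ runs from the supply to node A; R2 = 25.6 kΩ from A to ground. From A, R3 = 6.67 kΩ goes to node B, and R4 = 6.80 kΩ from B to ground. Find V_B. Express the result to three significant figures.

V_B ≈ 0.601 V

The second stage (R3 + R4 = 13.47 kΩ) loads node A in parallel with R2.
Effective lower resistance at A: R2 ‖ 13.47 = 8.826 kΩ.
V_A = 5.71 × 8.826/(33.5 + 8.826) = 1.191 V.
Then the unloaded second divider: V_B = V_A × R4/(R3+R4) = 1.191 × 0.5048 = 0.6011 V.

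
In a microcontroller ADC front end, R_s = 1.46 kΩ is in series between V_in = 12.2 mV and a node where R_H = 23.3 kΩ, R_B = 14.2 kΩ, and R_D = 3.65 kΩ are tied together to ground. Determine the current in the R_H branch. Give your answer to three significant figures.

I ≈ 0.334 µA

Equivalent of the parallel group: R_p = 2.582 kΩ.
Node voltage V_A = V_in · R_p/(R_s + R_p) = 12.2 × 0.6388 = 7.793 mV.
I(R_H) = V_A / R_H = 7.793/23.3 = 0.3345 µA.
(Check via current divider: I_total = 3.018 µA; share G_k/ΣG = 0.1108 → same result.)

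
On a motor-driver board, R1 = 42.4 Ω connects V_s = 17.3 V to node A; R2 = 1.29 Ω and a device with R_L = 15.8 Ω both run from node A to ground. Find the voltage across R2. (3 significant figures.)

The load sits in parallel with R2, giving an effective lower resistance R2' = R2·R_L/(R2+R_L) = 1.193 Ω.
Voltage divider with the loaded lower leg: V_out = 17.3 × 1.193/(42.4 + 1.193) = 17.3 × 0.02736 = 0.4733 V.
(Unloaded it would be 0.511 V; the load pulls it down.)

V_out ≈ 0.473 V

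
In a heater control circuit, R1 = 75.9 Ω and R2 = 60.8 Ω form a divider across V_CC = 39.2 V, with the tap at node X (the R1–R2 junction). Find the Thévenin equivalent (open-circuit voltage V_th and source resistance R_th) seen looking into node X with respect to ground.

V_th is the unloaded tap voltage: V_CC · R2/(R1+R2) = 39.2 × 0.4448 = 17.43 V.
Zeroing V_CC shorts the top of R1 to ground, so R_th = R1 ‖ R2 = 33.76 Ω.

V_th ≈ 17.4 V, R_th ≈ 33.8 Ω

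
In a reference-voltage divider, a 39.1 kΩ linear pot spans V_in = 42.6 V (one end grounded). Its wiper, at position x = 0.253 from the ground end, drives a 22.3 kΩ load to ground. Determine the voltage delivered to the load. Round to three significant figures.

V_out ≈ 8.10 V

The pot divides into 29.21 kΩ above the wiper and 9.892 kΩ below.
(x·R_p) ‖ R_L = 6.853 kΩ.
Loaded-divider output: V_out = 42.6 × 0.1900 = 8.095 V.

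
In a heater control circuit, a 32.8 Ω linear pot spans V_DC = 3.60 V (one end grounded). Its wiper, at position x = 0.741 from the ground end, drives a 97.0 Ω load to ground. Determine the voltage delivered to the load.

V_out ≈ 2.51 V

Split the track: R_lower = x·R_p = 24.30 Ω, R_upper = (1−x)·R_p = 8.495 Ω.
Lower segment in parallel with the load: 24.30 ‖ 97.0 = 19.44 Ω.
V_out = 3.60 × 19.44/(8.495 + 19.44) = 2.505 V.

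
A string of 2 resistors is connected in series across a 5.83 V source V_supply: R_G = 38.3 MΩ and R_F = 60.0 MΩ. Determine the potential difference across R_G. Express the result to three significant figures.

V ≈ 2.27 V

ΣR = 38.3 + 60.0 = 98.30 MΩ.
By the voltage-divider rule, V = 5.83 × 38.30/98.30 = 2.272 V.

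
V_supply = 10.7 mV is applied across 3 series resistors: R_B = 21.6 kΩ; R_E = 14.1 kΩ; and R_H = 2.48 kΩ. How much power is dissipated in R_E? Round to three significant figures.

P ≈ 1.11 nW

ΣR = 38.18 kΩ → I = 10.7/38.18 = 0.2803 µA.
P(R_E) = I²·R_E = (0.2803)² × 14.1 = 1.107 nW.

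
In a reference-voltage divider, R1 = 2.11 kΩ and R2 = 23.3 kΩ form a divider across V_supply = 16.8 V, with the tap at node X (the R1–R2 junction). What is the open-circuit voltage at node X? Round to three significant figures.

Open-circuit (no load on X): V_th = V_supply · R2/(R1 + R2) = 16.8 × 23.3/(2.110 + 23.3) = 15.40 V.

V_th ≈ 15.4 V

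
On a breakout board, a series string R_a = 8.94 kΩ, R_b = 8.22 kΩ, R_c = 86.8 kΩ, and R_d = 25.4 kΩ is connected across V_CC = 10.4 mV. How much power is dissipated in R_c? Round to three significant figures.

P ≈ 0.561 nW

The common current is I = 10.4/129.4 = 0.08040 µA.
P(R_c) = I²·R_c = (0.08040)² × 86.8 = 0.5610 nW.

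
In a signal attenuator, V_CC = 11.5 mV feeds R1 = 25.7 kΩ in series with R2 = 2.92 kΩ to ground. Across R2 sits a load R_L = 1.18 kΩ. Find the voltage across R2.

R2 ‖ R_L = (2.92 × 1.18)/(2.92 + 1.18) = 0.8404 kΩ.
Then V_out = V_CC · R2'/(R1 + R2') = 11.5 × 0.8404/26.54 = 0.3641 mV.

V_out ≈ 0.364 mV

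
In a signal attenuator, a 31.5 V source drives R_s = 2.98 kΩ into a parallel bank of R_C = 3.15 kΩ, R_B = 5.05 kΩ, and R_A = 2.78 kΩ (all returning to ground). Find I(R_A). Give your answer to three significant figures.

Combine the parallel branches: R_p = (1/3.15 + 1/5.05 + 1/2.78)⁻¹ = 1.143 kΩ.
Node voltage V_A = V_CC · R_p/(R_s + R_p) = 31.5 × 0.2772 = 8.730 V.
I(R_A) = V_A / R_A = 8.730/2.78 = 3.140 mA.
(Equivalently: I_total = 7.641 mA, then current-divider fraction G_k/ΣG = 0.4110.)

I ≈ 3.14 mA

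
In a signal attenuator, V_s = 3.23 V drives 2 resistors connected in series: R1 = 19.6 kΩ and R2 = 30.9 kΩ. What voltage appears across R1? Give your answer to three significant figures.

ΣR = 19.6 + 30.9 = 50.50 kΩ.
Voltage divider: V = V_s · (19.60 / 50.50) = 3.23 × 0.3881 = 1.254 V.

V ≈ 1.25 V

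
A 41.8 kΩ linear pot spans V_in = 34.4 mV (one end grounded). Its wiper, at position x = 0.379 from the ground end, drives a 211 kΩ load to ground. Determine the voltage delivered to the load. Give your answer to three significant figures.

Lower segment x·R_p = 15.84 kΩ; upper segment (1−x)·R_p = 25.96 kΩ.
R_L loads the lower segment: effective lower R = 14.74 kΩ.
Then V_out = V_in · 14.74/(25.96 + 14.74) = 12.46 mV.
(Unloaded: V_out = x·V_in = 13.0 mV.)

V_out ≈ 12.5 mV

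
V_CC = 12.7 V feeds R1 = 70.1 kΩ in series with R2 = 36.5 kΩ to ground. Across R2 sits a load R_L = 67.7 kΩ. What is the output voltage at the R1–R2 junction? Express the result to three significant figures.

R2 ‖ R_L = (36.5 × 67.7)/(36.5 + 67.7) = 23.71 kΩ.
Voltage divider with the loaded lower leg: V_out = 12.7 × 23.71/(70.1 + 23.71) = 12.7 × 0.2528 = 3.210 V.

V_out ≈ 3.21 V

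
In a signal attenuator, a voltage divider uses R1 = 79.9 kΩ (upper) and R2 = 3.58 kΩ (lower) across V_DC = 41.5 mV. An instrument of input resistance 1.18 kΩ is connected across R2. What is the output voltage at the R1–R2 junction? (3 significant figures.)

The load sits in parallel with R2, giving an effective lower resistance R2' = R2·R_L/(R2+R_L) = 0.8875 kΩ.
Now apply the divider: V_out = 41.5 × 0.01099 = 0.4559 mV.

V_out ≈ 0.456 mV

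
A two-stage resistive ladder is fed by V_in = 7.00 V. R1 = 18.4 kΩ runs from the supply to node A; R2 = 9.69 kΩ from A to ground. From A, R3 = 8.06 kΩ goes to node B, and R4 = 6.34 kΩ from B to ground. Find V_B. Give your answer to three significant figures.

V_B ≈ 0.738 V

Looking into the second stage from A: R3 + R4 = 14.40 kΩ appears in parallel with R2.
Effective lower resistance at A: R2 ‖ 14.40 = 5.792 kΩ.
So V_A = 7.00 × 0.2394 = 1.676 V.
Then the unloaded second divider: V_B = V_A × R4/(R3+R4) = 1.676 × 0.4403 = 0.7379 V.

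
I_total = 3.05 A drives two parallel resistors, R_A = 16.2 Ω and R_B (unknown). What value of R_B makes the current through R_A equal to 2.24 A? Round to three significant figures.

Two-branch current divider: I_A = I_total · R_B/(R_A + R_B).
2.24/3.05 = R_B/(R_A + R_B) → R_B = R_A · (0.7344)/(1 − 0.7344) = 16.2 × 2.765 = 44.80 Ω.

R_B ≈ 44.8 Ω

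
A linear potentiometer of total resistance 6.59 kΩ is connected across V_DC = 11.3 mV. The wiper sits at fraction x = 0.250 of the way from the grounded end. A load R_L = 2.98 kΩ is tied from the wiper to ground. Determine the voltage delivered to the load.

V_out ≈ 2.00 mV

Lower segment x·R_p = 1.647 kΩ; upper segment (1−x)·R_p = 4.942 kΩ.
(x·R_p) ‖ R_L = 1.061 kΩ.
Loaded-divider output: V_out = 11.3 × 0.1767 = 1.997 mV.
(Unloaded: V_out = x·V_DC = 2.83 mV.)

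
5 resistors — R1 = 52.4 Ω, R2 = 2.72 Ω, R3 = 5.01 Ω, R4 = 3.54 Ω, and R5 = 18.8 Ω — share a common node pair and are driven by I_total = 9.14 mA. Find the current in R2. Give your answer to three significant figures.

I ≈ 3.64 mA

ΣG = 1/52.4 + 1/2.72 + 1/5.01 + 1/3.54 + 1/18.8 = 0.9220.
R2 takes the fraction G_k/ΣG = 0.3676/0.9220 = 0.3987, so I = 9.14 × 0.3987 = 3.645 mA.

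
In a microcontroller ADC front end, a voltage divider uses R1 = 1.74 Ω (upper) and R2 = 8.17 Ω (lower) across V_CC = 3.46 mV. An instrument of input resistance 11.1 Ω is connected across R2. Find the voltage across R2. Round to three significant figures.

R2 ‖ R_L = (8.17 × 11.1)/(8.17 + 11.1) = 4.706 Ω.
Voltage divider with the loaded lower leg: V_out = 3.46 × 4.706/(1.74 + 4.706) = 3.46 × 0.7301 = 2.526 mV.
(Unloaded it would be 2.85 mV; the load pulls it down.)

V_out ≈ 2.53 mV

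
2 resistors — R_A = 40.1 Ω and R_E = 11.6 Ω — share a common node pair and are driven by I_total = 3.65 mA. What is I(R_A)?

I ≈ 0.819 mA

With just two branches, the current splits inversely with resistance.
So I = 3.65 × 11.6/51.70 = 0.8190 mA.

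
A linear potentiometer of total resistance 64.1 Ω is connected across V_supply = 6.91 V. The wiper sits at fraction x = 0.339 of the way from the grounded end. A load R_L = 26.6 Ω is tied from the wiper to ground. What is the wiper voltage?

Split the track: R_lower = x·R_p = 21.73 Ω, R_upper = (1−x)·R_p = 42.37 Ω.
R_L loads the lower segment: effective lower R = 11.96 Ω.
V_out = 6.91 × 11.96/(42.37 + 11.96) = 1.521 V.
(Unloaded: V_out = x·V_supply = 2.34 V.)

V_out ≈ 1.52 V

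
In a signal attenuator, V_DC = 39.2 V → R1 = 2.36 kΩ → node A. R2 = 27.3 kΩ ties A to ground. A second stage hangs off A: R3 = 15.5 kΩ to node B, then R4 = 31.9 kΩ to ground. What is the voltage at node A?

V_A ≈ 34.5 V

The second stage (R3 + R4 = 47.40 kΩ) loads node A in parallel with R2.
Effective lower resistance at A: R2 ‖ 47.40 = 17.32 kΩ.
V_A = 39.2 × 17.32/(2.36 + 17.32) = 34.50 V.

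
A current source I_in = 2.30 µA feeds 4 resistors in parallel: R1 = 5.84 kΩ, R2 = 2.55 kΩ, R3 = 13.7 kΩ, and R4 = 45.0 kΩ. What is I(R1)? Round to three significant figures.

I ≈ 0.598 µA

ΣG = 1/5.84 + 1/2.55 + 1/13.7 + 1/45.0 = 0.6586.
R1 takes the fraction G_k/ΣG = 0.1712/0.6586 = 0.2600, so I = 2.30 × 0.2600 = 0.5980 µA.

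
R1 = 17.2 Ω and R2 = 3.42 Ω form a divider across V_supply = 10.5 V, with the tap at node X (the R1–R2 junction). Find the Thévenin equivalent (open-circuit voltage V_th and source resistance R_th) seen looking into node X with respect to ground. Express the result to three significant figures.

V_th ≈ 1.74 V, R_th ≈ 2.85 Ω

Open-circuit (no load on X): V_th = V_supply · R2/(R1 + R2) = 10.5 × 3.42/(17.20 + 3.42) = 1.742 V.
Looking into X with the source shorted: R_th = R1·R2/(R1+R2) = 17.20 × 3.42/20.62 = 2.853 Ω.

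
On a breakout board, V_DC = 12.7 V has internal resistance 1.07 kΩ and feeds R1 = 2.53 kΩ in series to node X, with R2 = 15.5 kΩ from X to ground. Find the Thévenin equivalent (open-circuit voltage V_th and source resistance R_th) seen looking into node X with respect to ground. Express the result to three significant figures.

R1' = 1.07 + 2.53 = 3.600 kΩ (source resistance + R1).
Open-circuit (no load on X): V_th = V_DC · R2/(R1' + R2) = 12.7 × 15.5/(3.600 + 15.5) = 10.31 V.
Looking into X with the source shorted: R_th = R1'·R2/(R1'+R2) = 3.600 × 15.5/19.10 = 2.921 kΩ.

V_th ≈ 10.3 V, R_th ≈ 2.92 kΩ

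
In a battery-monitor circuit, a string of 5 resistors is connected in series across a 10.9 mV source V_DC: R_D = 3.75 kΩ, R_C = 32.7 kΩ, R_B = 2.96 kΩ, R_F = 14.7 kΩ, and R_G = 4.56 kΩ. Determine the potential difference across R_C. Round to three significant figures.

V ≈ 6.08 mV

Total series resistance ΣR = 3.75 + 32.7 + 2.96 + 14.7 + 4.56 = 58.67 kΩ.
V = V_DC · R/ΣR = 10.9 × 0.5574 = 6.075 mV.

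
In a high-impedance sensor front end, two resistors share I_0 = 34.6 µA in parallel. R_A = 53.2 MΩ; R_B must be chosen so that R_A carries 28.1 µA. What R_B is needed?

R_B ≈ 230 MΩ

In a two-way split, I_A/I_0 = R_B/(R_A + R_B).
28.1/34.6 = R_B/(R_A + R_B) → R_B = R_A · (0.8121)/(1 − 0.8121) = 53.2 × 4.323 = 230.0 MΩ.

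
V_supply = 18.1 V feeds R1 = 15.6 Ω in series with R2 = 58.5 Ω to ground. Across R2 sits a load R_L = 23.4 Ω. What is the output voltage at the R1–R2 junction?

V_out ≈ 9.36 V

R2 ‖ R_L = (58.5 × 23.4)/(58.5 + 23.4) = 16.71 Ω.
Voltage divider with the loaded lower leg: V_out = 18.1 × 16.71/(15.6 + 16.71) = 18.1 × 0.5172 = 9.362 V.
(Unloaded it would be 14.3 V; the load pulls it down.)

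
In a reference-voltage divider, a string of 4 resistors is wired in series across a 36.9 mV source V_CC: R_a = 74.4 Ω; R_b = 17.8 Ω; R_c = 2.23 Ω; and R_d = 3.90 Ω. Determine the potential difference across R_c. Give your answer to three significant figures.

V ≈ 0.837 mV

Total series resistance ΣR = 74.4 + 17.8 + 2.23 + 3.90 = 98.33 Ω.
Voltage divider: V = V_CC · (2.230 / 98.33) = 36.9 × 0.02268 = 0.8368 mV.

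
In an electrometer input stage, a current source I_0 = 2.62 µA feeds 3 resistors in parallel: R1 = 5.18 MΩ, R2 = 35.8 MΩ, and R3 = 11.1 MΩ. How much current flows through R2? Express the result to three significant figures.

ΣG = 1/5.18 + 1/35.8 + 1/11.1 = 0.3111.
Current divider: I(R2) = I_0 · G_k/ΣG = 2.62 × (0.02793/0.3111) = 2.62 × 0.08980 = 0.2353 µA.

I ≈ 0.235 µA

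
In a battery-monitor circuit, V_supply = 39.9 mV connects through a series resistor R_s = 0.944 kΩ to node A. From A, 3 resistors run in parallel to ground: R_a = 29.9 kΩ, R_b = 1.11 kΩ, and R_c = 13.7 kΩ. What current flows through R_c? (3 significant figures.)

Combine the parallel branches: R_p = (1/29.9 + 1/1.11 + 1/13.7)⁻¹ = 0.9927 kΩ.
V_A = 39.9 × 0.9927/1.937 = 20.45 mV.
Branch current I = V_A/R_c = 20.45/13.7 = 1.493 µA.

I ≈ 1.49 µA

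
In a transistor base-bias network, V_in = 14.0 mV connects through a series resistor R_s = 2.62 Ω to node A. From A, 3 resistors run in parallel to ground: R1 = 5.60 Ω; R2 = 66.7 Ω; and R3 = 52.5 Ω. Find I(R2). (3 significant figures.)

Combine the parallel branches: R_p = (1/5.60 + 1/66.7 + 1/52.5)⁻¹ = 4.703 Ω.
V_A by voltage divider: V_A = 14.0 × 4.703/(2.62 + 4.703) = 8.991 mV.
I(R2) = V_A / R2 = 8.991/66.7 = 0.1348 mA.

I ≈ 0.135 mA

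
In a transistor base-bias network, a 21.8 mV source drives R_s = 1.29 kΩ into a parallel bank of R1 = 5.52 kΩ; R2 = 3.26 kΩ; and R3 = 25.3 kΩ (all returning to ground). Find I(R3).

Combine the parallel branches: R_p = (1/5.52 + 1/3.26 + 1/25.3)⁻¹ = 1.896 kΩ.
V_A = 21.8 × 1.896/3.186 = 12.97 mV.
Branch current I = V_A/R3 = 12.97/25.3 = 0.5128 µA.

I ≈ 0.513 µA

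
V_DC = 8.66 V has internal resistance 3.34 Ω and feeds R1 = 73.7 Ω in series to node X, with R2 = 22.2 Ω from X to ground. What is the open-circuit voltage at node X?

V_th ≈ 1.94 V

R1' = 3.34 + 73.7 = 77.04 Ω (source resistance + R1).
Open-circuit (no load on X): V_th = V_DC · R2/(R1' + R2) = 8.66 × 22.2/(77.04 + 22.2) = 1.937 V.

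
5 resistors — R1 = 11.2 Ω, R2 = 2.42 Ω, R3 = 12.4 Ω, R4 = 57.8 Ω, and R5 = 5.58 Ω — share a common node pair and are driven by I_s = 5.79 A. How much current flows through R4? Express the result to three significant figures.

I ≈ 0.128 A

ΣG = 1/11.2 + 1/2.42 + 1/12.4 + 1/57.8 + 1/5.58 = 0.7797.
By the current-divider rule, I = I_s · G_k/ΣG = 5.79 × 0.02219 = 0.1285 A.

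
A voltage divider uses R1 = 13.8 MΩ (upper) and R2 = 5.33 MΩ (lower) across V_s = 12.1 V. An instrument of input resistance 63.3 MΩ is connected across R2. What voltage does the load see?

V_out ≈ 3.18 V

First combine the lower leg with the load: R2 ‖ R_L = 4.916 MΩ.
Now apply the divider: V_out = 12.1 × 0.2627 = 3.178 V.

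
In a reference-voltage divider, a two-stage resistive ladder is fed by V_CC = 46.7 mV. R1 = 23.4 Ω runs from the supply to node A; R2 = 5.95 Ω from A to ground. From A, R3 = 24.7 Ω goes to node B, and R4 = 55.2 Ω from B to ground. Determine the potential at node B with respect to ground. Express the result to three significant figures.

V_B ≈ 6.17 mV

Node A sees R2 in parallel with the series input of stage 2, R3 + R4 = 79.90 Ω.
Effective lower resistance at A: R2 ‖ 79.90 = 5.538 Ω.
V_A = 46.7 × 5.538/(23.4 + 5.538) = 8.937 mV.
V_B = V_A × 0.6909 = 6.174 mV.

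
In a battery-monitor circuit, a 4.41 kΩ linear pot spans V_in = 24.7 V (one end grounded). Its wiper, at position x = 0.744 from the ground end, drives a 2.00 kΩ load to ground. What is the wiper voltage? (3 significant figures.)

Split the track: R_lower = x·R_p = 3.281 kΩ, R_upper = (1−x)·R_p = 1.129 kΩ.
Lower segment in parallel with the load: 3.281 ‖ 2.00 = 1.243 kΩ.
V_out = 24.7 × 1.243/(1.129 + 1.243) = 12.94 V.

V_out ≈ 12.9 V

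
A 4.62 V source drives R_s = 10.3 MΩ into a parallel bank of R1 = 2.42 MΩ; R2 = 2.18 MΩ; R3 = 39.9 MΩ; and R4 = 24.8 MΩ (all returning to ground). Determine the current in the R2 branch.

Combine the parallel branches: R_p = (1/2.42 + 1/2.18 + 1/39.9 + 1/24.8)⁻¹ = 1.067 MΩ.
Node voltage V_A = V_s · R_p/(R_s + R_p) = 4.62 × 0.09386 = 0.4336 V.
I(R2) = V_A / R2 = 0.4336/2.18 = 0.1989 µA.
(Check via current divider: I_total = 0.4064 µA; share G_k/ΣG = 0.4894 → same result.)

I ≈ 0.199 µA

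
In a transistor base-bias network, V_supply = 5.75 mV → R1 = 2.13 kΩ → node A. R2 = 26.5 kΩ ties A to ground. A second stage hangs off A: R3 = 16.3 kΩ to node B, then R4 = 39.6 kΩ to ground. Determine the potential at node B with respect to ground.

V_B ≈ 3.64 mV

Node A sees R2 in parallel with the series input of stage 2, R3 + R4 = 55.90 kΩ.
Effective lower resistance at A: R2 ‖ 55.90 = 17.98 kΩ.
V_A = 5.75 × 17.98/(2.13 + 17.98) = 5.141 mV.
Then the unloaded second divider: V_B = V_A × R4/(R3+R4) = 5.141 × 0.7084 = 3.642 mV.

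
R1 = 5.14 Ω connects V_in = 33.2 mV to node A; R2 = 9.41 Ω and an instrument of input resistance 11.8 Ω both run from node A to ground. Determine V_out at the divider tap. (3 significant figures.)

R2 ‖ R_L = (9.41 × 11.8)/(9.41 + 11.8) = 5.235 Ω.
Now apply the divider: V_out = 33.2 × 0.5046 = 16.75 mV.

V_out ≈ 16.8 mV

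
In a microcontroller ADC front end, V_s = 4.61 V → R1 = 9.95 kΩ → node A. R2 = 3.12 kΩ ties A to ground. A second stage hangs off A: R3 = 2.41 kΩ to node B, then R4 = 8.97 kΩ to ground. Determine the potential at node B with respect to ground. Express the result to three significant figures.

Looking into the second stage from A: R3 + R4 = 11.38 kΩ appears in parallel with R2.
Effective lower resistance at A: R2 ‖ 11.38 = 2.449 kΩ.
First divider: V_A = V_s · 2.449/(9.95 + 2.449) = 0.9104 V.
Stage 2 is unloaded, so V_B = V_A · R4/(R3+R4) = 0.9104 × 8.97/11.38 = 0.7176 V.

V_B ≈ 0.718 V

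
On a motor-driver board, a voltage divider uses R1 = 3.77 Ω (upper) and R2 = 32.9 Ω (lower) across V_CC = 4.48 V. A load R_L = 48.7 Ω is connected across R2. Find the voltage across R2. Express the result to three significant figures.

The load sits in parallel with R2, giving an effective lower resistance R2' = R2·R_L/(R2+R_L) = 19.64 Ω.
Now apply the divider: V_out = 4.48 × 0.8389 = 3.758 V.
(Unloaded it would be 4.02 V; the load pulls it down.)

V_out ≈ 3.76 V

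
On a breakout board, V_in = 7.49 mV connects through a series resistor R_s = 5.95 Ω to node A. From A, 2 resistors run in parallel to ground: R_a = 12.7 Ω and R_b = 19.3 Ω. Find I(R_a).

Parallel bank: R_p = 1/(1/12.7 + 1/19.3) = 7.660 Ω.
V_A = 7.49 × 7.660/13.61 = 4.215 mV.
Branch current I = V_A/R_a = 4.215/12.7 = 0.3319 mA.

I ≈ 0.332 mA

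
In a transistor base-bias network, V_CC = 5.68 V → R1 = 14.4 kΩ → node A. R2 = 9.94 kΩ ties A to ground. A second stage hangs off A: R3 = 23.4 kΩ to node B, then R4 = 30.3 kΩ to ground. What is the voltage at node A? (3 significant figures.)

The second stage (R3 + R4 = 53.70 kΩ) loads node A in parallel with R2.
Effective lower resistance at A: R2 ‖ 53.70 = 8.387 kΩ.
V_A = 5.68 × 8.387/(14.4 + 8.387) = 2.091 V.

V_A ≈ 2.09 V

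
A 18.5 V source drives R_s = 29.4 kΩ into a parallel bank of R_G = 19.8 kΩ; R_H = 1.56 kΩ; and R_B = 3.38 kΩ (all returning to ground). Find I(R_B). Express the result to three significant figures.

Equivalent of the parallel group: R_p = 1.013 kΩ.
V_A by voltage divider: V_A = 18.5 × 1.013/(29.4 + 1.013) = 0.6161 V.
Branch current I = V_A/R_B = 0.6161/3.38 = 0.1823 mA.
(Equivalently: I_total = 0.6083 mA, then current-divider fraction G_k/ΣG = 0.2996.)

I ≈ 0.182 mA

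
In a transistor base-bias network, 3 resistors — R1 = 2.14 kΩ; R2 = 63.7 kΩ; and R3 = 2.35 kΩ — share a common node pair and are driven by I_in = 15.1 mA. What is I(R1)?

Conductances: ΣG = 1/2.14 + 1/63.7 + 1/2.35 = 0.9085 (1/kΩ).
Current divider: I(R1) = I_in · G_k/ΣG = 15.1 × (0.4673/0.9085) = 15.1 × 0.5143 = 7.767 mA.

I ≈ 7.77 mA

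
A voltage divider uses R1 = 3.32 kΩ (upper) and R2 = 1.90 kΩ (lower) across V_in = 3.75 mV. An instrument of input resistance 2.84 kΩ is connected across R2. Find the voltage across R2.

V_out ≈ 0.958 mV

The load sits in parallel with R2, giving an effective lower resistance R2' = R2·R_L/(R2+R_L) = 1.138 kΩ.
Now apply the divider: V_out = 3.75 × 0.2553 = 0.9575 mV.
(Unloaded it would be 1.36 mV; the load pulls it down.)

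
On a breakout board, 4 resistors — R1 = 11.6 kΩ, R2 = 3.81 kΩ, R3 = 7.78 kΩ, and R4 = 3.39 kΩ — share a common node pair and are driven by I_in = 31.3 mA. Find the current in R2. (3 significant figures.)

I ≈ 10.6 mA

Conductances: ΣG = 1/11.6 + 1/3.81 + 1/7.78 + 1/3.39 = 0.7722 (1/kΩ).
By the current-divider rule, I = I_in · G_k/ΣG = 31.3 × 0.3399 = 10.64 mA.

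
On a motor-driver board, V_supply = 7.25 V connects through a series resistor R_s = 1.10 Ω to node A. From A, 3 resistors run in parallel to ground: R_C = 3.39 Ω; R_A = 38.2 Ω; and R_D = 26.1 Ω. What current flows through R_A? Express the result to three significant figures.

I ≈ 0.136 A

Combine the parallel branches: R_p = (1/3.39 + 1/38.2 + 1/26.1)⁻¹ = 2.782 Ω.
Node voltage V_A = V_supply · R_p/(R_s + R_p) = 7.25 × 0.7166 = 5.196 V.
Branch current I = V_A/R_A = 5.196/38.2 = 0.1360 A.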